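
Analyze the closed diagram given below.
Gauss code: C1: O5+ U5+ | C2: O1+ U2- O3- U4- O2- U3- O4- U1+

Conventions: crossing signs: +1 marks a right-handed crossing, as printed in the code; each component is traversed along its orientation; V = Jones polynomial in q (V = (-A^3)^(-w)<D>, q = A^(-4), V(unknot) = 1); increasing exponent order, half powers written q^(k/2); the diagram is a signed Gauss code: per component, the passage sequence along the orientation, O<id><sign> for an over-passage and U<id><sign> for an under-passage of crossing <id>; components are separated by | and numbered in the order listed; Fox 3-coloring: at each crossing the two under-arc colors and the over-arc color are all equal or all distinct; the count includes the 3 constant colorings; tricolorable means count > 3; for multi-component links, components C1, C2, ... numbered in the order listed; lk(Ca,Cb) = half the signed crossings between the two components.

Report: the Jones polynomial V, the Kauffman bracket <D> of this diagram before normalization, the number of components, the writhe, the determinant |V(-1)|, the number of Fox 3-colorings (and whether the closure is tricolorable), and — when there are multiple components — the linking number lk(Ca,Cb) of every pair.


Jones polynomial: V(q) = q^(-9/2) - q^(-5/2) - q^(-3/2) - q^(-1/2)
<D> = A^-1 + A^3 + A^7 - A^15; writhe -1
components 2, writhe -1 (5 crossings)
linking number lk(C1,C2) = 0
3-colorings: 27 of 3^5, det 0 — tricolorable
note: every pair of the 2 components has lk = 0


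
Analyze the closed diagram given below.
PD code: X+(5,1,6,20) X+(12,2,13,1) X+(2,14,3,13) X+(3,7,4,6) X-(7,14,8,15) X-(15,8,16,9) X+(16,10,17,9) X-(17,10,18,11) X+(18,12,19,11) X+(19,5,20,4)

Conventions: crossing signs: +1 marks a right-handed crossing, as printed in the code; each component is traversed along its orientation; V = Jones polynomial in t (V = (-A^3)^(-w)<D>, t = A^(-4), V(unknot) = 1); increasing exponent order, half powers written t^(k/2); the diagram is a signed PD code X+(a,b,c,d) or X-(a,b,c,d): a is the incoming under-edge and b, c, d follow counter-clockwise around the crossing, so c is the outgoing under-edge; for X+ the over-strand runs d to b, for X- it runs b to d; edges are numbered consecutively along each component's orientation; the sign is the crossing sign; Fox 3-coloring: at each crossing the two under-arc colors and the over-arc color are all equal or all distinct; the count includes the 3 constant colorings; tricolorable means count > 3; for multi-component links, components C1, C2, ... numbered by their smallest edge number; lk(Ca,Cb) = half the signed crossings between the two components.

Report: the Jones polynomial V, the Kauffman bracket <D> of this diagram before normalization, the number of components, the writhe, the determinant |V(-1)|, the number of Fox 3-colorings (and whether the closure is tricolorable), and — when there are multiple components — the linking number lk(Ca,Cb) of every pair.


V = t - t^2 + 2t^3 - t^4 + t^5 - t^6
<D> = -A^-12 + A^-8 - A^-4 + 2 - A^4 + A^8 (w = +4)
1 component over 10 crossings, w = +4
3 Fox colorings among 3^10, |V(-1)| = 7: not tricolorable
why: V spans 5 powers of t: at least 5 crossings in any diagram


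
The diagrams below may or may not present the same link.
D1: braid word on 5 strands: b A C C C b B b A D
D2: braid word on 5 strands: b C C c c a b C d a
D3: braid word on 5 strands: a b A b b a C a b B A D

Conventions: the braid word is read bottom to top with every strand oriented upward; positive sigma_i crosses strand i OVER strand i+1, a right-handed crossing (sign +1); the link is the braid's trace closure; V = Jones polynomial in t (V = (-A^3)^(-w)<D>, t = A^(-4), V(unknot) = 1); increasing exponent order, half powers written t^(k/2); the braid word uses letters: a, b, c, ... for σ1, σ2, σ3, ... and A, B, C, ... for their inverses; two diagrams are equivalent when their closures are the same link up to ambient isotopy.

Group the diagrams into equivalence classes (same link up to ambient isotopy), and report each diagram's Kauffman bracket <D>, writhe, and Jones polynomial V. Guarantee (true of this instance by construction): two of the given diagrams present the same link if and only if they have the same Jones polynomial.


equivalence classes: {D1} | {D2} | {D3}
D1 (bracket A^-16 - A^-12 + 2A^-8 - 3A^-4 + 3 - 2A^4 + 2A^8 - A^12; 10 crossings at w = -4): V = -t^-6 + 2t^-5 - 2t^-4 + 3t^-3 - 3t^-2 + 2t^-1 - 1 + t
V(D2) = t + t^3 - t^4  (w +4, c 10, <D> = -A^-4 + 1 + A^8)
V(D3) = t - t^2 + 2t^3 - t^4 + t^5 - t^6  [12 crossings, <D> = -A^-18 + A^-14 - A^-10 + 2A^-6 - A^-2 + A^2, w = +2]
key observation: comparing 3 Jones polynomials yields 3 groups


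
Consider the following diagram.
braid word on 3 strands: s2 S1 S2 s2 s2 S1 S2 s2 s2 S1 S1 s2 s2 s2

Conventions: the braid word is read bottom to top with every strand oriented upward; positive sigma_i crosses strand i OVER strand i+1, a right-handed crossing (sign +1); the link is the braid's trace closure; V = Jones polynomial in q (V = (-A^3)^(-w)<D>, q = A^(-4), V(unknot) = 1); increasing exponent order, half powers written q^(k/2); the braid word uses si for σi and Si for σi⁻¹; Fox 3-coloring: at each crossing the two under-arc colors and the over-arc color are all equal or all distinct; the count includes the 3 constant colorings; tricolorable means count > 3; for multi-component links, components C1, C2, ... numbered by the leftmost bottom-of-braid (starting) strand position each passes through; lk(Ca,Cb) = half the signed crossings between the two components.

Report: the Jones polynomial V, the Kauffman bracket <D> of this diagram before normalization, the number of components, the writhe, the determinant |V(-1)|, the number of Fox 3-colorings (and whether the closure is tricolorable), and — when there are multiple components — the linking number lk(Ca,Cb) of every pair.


V(q) = q^-3 - 3q^-2 + 5q^-1 - 7 + 10q - 10q^2 + 10q^3 - 8q^4 + 5q^5 - 3q^6 + q^7
bracket: A^-22 - 3A^-18 + 5A^-14 - 8A^-10 + 10A^-6 - 10A^-2 + 10A^2 - 7A^6 + 5A^10 - 3A^14 + A^18, w = +2
1 component, writhe +2, over 14 crossings
det 63, colorings 9 of 3^14 — tricolorable
observation: |V(-1)| = 63: so tricolorable, since 3 divides 63


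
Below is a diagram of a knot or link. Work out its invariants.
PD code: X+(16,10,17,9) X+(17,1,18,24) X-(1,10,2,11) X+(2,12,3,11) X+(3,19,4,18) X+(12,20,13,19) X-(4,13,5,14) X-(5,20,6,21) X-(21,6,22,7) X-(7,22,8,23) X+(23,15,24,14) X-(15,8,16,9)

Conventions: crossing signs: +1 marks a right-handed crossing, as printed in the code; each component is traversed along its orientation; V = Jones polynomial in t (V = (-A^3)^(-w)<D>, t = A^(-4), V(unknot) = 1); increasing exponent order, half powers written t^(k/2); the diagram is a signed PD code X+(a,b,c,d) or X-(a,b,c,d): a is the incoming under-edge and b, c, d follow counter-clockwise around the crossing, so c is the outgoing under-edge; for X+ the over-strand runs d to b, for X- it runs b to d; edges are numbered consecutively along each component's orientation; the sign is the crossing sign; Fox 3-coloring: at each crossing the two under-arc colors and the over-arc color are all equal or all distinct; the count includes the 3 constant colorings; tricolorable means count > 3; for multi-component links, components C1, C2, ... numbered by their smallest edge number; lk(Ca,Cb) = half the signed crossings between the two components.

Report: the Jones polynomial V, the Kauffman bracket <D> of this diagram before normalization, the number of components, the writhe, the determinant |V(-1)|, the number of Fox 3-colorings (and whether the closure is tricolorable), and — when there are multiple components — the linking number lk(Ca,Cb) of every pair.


Jones polynomial: V(t) = -t^-3 + 2t^-2 - 2t^-1 + 3 - 2t + 2t^2 - t^3
<D> = -A^-12 + 2A^-8 - 2A^-4 + 3 - 2A^4 + 2A^8 - A^12; writhe 0
components 1, writhe 0 (12 crossings)
3-colorings: 3 of 3^12, det 13 — not tricolorable
note: w = 0 (over 12 crossings) is diagram-only; (-A^3)^(0) removes it from V


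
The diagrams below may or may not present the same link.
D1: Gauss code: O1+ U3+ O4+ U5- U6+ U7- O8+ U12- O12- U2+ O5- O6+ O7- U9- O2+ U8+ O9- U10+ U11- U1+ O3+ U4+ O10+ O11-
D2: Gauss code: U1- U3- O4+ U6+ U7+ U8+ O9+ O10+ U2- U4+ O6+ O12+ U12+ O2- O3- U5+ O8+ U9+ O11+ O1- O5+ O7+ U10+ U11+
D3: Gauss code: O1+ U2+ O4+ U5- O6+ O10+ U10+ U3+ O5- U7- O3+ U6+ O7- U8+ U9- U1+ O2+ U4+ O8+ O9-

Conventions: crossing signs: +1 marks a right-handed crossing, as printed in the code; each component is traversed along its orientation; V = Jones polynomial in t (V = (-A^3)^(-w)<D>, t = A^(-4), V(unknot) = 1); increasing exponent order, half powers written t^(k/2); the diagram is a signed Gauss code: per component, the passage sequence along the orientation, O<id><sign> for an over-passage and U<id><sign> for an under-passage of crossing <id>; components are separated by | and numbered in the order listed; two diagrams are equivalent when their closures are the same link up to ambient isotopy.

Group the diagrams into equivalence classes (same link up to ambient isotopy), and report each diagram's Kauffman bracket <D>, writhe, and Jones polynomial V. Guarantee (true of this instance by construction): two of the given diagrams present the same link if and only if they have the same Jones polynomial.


equivalence classes: {D1, D3} | {D2}
D1 (bracket -A^-18 + 2A^-14 - 2A^-10 + 3A^-6 - 3A^-2 + 2A^2 - A^6 + A^10; 12 crossings at w = +2): V = t^-1 - 1 + 2t - 3t^2 + 3t^3 - 2t^4 + 2t^5 - t^6
V(D2) = t^2 + t^4 - t^5 + t^6 - t^7  [12 crossings, <D> = -A^-10 + A^-6 - A^-2 + A^2 + A^10, w = +6]
V(D3) = t^-1 - 1 + 2t - 3t^2 + 3t^3 - 2t^4 + 2t^5 - t^6  (w +4, c 10, <D> = -A^-12 + 2A^-8 - 2A^-4 + 3 - 3A^4 + 2A^8 - A^12 + A^16)
observation: 2 classes among 3 diagrams; unequal V(t) rules out equality


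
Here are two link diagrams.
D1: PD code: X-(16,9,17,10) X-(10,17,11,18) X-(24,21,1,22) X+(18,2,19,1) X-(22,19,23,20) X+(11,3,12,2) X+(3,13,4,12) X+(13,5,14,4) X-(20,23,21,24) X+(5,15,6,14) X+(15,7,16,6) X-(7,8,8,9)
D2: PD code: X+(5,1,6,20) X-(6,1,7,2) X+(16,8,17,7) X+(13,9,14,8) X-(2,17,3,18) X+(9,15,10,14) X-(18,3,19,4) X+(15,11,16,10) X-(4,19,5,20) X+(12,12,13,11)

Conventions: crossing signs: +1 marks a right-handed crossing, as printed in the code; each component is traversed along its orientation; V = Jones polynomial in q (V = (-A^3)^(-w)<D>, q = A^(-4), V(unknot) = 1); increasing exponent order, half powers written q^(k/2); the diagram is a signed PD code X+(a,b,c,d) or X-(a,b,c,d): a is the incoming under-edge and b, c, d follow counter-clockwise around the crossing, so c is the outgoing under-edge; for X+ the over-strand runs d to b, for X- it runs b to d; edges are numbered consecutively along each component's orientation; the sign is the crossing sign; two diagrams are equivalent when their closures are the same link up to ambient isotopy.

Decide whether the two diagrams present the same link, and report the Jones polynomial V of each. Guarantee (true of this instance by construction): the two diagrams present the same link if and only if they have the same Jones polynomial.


equivalent: yes
V(D1) = -q^-3 + q^-2 - q^-1 + 3 - q + q^2 - q^3  (w 0, c 12, <D> = -A^-12 + A^-8 - A^-4 + 3 - A^4 + A^8 - A^12)
V(D2) = -q^-3 + q^-2 - q^-1 + 3 - q + q^2 - q^3  [10 crossings, <D> = -A^-6 + A^-2 - A^2 + 3A^6 - A^10 + A^14 - A^18, w = +2]
key observation: Reidemeister moves carry D1 (12 crossings) to D2 (10)


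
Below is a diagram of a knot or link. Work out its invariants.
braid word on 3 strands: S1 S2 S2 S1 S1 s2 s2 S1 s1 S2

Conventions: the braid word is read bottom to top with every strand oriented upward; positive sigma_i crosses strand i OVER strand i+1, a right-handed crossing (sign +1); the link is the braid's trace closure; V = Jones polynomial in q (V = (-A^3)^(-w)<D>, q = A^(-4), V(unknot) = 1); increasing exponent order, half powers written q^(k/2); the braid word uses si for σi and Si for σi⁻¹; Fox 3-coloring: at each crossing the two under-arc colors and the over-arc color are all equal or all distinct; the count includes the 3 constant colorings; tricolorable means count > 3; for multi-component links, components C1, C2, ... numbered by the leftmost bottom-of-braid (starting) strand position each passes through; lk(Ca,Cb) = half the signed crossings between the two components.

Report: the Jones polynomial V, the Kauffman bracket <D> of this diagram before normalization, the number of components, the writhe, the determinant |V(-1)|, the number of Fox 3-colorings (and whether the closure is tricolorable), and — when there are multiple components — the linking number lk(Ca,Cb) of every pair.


V = -q^-6 + q^-5 - q^-4 + 2q^-3 - q^-2 + q^-1
<D> = A^-8 - A^-4 + 2 - A^4 + A^8 - A^12 (w = -4)
1 component over 10 crossings, w = -4
3 Fox colorings among 3^10, |V(-1)| = 7: not tricolorable
why: free reduction leaves σ1⁻¹ σ2⁻¹ σ2⁻¹ σ1⁻¹ σ1⁻¹ σ2 of the original 10 letters


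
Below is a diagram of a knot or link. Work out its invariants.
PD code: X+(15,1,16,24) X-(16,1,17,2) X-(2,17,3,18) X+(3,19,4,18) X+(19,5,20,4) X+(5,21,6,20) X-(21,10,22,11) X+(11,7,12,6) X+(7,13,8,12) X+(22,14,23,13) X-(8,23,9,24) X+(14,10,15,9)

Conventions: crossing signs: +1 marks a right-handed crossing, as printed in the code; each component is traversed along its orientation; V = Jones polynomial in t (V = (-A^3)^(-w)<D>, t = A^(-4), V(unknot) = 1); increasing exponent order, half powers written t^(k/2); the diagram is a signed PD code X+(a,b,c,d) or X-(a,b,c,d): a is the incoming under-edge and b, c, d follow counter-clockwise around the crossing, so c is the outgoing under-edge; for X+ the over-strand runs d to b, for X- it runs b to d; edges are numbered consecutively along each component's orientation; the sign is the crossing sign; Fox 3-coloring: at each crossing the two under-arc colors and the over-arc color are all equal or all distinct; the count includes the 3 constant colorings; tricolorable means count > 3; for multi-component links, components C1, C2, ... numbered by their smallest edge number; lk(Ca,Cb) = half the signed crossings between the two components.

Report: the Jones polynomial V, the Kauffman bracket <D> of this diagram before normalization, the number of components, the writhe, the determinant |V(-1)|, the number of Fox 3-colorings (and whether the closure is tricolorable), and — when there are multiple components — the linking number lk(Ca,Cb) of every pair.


V = 2t - 2t^2 + 3t^3 - 3t^4 + 2t^5 - 2t^6 + t^7
<D> = A^-16 - 2A^-12 + 2A^-8 - 3A^-4 + 3 - 2A^4 + 2A^8 (w = +4)
1 component over 12 crossings, w = +4
9 Fox colorings among 3^12, |V(-1)| = 15: tricolorable
why: |V(-1)| = 15: so tricolorable, since 3 divides 15


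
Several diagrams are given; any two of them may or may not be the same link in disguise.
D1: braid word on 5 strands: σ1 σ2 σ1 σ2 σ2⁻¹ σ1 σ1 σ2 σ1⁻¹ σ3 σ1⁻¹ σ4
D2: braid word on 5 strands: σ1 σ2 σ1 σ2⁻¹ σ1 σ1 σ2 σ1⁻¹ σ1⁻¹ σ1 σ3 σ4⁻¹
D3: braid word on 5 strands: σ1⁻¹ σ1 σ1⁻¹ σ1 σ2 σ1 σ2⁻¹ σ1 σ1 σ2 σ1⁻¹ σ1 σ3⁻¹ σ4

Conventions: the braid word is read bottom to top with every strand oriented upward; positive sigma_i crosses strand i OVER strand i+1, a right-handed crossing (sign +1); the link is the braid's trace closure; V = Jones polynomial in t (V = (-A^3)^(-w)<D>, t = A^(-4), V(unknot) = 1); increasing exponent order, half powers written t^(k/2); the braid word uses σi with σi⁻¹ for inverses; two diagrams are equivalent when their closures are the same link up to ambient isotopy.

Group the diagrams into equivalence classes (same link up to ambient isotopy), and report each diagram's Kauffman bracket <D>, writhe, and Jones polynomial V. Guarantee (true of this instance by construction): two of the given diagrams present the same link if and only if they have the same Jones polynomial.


equivalence classes: {D1, D2, D3}
D1 (bracket -A^-6 + A^-2 - A^2 + 2A^6 - A^10 + A^14; 12 crossings at w = +6): V = t - t^2 + 2t^3 - t^4 + t^5 - t^6
V(D2) = t - t^2 + 2t^3 - t^4 + t^5 - t^6  [12 crossings, <D> = -A^-12 + A^-8 - A^-4 + 2 - A^4 + A^8, w = +4]
V(D3) = t - t^2 + 2t^3 - t^4 + t^5 - t^6  [14 crossings, <D> = -A^-12 + A^-8 - A^-4 + 2 - A^4 + A^8, w = +4]
key observation: one V(t) for all 3 diagrams — one class (guaranteed)


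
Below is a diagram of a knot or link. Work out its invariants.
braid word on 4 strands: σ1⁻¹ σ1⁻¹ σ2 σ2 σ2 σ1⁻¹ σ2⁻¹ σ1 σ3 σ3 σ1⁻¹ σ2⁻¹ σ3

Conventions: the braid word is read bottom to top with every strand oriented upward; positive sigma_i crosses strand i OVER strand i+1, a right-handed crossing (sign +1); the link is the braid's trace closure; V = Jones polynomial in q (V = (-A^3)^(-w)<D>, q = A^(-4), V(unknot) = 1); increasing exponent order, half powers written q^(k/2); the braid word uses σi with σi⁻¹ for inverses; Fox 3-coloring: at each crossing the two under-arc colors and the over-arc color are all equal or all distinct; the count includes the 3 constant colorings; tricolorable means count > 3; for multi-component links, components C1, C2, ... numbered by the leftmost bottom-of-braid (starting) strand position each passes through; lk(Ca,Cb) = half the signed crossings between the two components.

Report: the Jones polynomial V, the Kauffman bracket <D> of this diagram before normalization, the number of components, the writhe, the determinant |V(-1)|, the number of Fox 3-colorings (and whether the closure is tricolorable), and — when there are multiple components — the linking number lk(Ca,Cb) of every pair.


Jones polynomial: V(q) = -q^-4 + 2q^-3 - 3q^-2 + 4q^-1 - 4 + 5q - 3q^2 + 3q^3 - 2q^4
<D> = 2A^-13 - 3A^-9 + 3A^-5 - 5A^-1 + 4A^3 - 4A^7 + 3A^11 - 2A^15 + A^19; writhe +1
components 1, writhe +1 (13 crossings)
3-colorings: 9 of 3^13, det 27 — tricolorable
note: det 27 = |V(-1)|; divisible by 3, so tricolorable


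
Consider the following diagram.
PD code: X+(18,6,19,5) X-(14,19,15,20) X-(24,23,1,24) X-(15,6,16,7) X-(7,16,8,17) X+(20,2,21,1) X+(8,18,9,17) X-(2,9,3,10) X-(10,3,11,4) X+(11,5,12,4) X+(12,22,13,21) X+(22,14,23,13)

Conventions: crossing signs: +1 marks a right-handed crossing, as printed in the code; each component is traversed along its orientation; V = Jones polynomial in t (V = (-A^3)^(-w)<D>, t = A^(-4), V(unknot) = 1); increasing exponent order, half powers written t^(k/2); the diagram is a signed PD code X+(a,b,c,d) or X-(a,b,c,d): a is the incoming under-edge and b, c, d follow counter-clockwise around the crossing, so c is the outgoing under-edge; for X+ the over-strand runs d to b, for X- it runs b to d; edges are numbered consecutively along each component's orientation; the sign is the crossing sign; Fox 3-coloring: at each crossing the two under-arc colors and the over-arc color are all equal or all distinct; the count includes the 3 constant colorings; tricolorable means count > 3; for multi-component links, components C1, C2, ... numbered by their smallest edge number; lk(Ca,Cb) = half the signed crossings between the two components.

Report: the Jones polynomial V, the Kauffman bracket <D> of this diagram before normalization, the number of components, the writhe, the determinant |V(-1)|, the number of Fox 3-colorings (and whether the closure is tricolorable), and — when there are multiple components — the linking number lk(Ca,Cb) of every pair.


V = t + t^3 - t^4
<D> = -A^-16 + A^-12 + A^-4 (w = 0)
1 component over 12 crossings, w = 0
9 Fox colorings among 3^12, |V(-1)| = 3: tricolorable
why: w = 0 shifts under R1 moves; the (-A^3)^(0) factor cancels that in V


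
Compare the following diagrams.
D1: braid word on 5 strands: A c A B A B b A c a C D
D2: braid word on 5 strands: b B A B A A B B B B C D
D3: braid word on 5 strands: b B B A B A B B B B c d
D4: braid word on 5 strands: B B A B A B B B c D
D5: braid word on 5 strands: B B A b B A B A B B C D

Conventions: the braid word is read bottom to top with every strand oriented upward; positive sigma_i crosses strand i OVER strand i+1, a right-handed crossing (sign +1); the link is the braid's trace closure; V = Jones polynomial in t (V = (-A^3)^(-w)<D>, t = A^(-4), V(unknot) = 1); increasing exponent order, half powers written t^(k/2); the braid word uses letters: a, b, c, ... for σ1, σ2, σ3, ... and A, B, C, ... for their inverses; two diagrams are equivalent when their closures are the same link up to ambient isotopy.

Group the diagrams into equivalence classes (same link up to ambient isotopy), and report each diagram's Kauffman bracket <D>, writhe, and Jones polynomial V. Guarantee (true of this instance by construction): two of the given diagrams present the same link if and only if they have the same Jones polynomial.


equivalence classes: {D1} | {D2, D3, D4, D5}
D1 (bracket A^-8 + 1 - A^4; 12 crossings at w = -4): V = -t^-4 + t^-3 + t^-1
V(D2) = -t^-10 + t^-9 - t^-8 + t^-7 - t^-6 + t^-5 + t^-3  [12 crossings, <D> = A^-18 + A^-10 - A^-6 + A^-2 - A^2 + A^6 - A^10, w = -10]
V(D3) = -t^-10 + t^-9 - t^-8 + t^-7 - t^-6 + t^-5 + t^-3  [12 crossings, <D> = A^-6 + A^2 - A^6 + A^10 - A^14 + A^18 - A^22, w = -6]
V(D4) = -t^-10 + t^-9 - t^-8 + t^-7 - t^-6 + t^-5 + t^-3  (w -8, c 10, <D> = A^-12 + A^-4 - 1 + A^4 - A^8 + A^12 - A^16)
D5 (bracket A^-18 + A^-10 - A^-6 + A^-2 - A^2 + A^6 - A^10; 12 crossings at w = -10): V = -t^-10 + t^-9 - t^-8 + t^-7 - t^-6 + t^-5 + t^-3
key observation: V(t) takes 2 values over 5 diagrams, fixing the grouping


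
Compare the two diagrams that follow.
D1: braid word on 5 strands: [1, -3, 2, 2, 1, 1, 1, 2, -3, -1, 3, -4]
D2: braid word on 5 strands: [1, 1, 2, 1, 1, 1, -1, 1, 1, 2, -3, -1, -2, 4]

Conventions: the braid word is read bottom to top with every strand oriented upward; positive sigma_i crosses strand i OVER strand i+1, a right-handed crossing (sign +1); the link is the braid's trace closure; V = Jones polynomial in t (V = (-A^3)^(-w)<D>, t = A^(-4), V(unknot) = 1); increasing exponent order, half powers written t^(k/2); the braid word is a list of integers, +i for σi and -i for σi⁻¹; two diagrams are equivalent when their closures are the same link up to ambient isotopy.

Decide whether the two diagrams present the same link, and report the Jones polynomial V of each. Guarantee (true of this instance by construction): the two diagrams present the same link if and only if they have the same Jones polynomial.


equivalent: yes
V(D1) = t^2 + 2t^4 - 2t^5 + t^6 - 2t^7 + t^8  (w +4, c 12, <D> = A^-20 - 2A^-16 + A^-12 - 2A^-8 + 2A^-4 + A^4)
D2 (bracket A^-14 - 2A^-10 + A^-6 - 2A^-2 + 2A^2 + A^10; 14 crossings at w = +6): V = t^2 + 2t^4 - 2t^5 + t^6 - 2t^7 + t^8
why: D2 (14 crossings) and D1 (12) are Markov-related braid presentations


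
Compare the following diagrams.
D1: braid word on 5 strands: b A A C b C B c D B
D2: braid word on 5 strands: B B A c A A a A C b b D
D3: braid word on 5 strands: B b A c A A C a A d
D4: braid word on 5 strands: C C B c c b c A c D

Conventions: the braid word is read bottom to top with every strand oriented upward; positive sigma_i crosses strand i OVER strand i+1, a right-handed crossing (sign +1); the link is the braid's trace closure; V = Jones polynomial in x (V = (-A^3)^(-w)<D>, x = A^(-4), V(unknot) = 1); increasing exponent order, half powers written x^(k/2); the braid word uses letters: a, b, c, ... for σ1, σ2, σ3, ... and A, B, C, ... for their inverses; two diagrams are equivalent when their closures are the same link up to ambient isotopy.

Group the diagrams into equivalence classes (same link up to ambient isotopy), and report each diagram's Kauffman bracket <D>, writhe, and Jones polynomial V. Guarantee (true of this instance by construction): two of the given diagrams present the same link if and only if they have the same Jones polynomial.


grouping into links: {D1} | {D2, D3} | {D4}
V(D1) = x^-3 + x^-2 + x^-1 + 1  (w -4, c 10, <D> = A^-12 + A^-8 + A^-4 + 1)
V(D2) = -x^-5 - x^-4 + x^-3 + 2x^-2 + 2x^-1 + 1  (w -4, c 12, <D> = A^-12 + 2A^-8 + 2A^-4 + 1 - A^4 - A^8)
V(D3) = -x^-5 - x^-4 + x^-3 + 2x^-2 + 2x^-1 + 1  [10 crossings, <D> = A^-6 + 2A^-2 + 2A^2 + A^6 - A^10 - A^14, w = -2]
V(D4) = 1 + x + x^2 + x^3  (w 0, c 10, <D> = A^-12 + A^-8 + A^-4 + 1)
why: V(x) takes 3 values over 4 diagrams, fixing the grouping


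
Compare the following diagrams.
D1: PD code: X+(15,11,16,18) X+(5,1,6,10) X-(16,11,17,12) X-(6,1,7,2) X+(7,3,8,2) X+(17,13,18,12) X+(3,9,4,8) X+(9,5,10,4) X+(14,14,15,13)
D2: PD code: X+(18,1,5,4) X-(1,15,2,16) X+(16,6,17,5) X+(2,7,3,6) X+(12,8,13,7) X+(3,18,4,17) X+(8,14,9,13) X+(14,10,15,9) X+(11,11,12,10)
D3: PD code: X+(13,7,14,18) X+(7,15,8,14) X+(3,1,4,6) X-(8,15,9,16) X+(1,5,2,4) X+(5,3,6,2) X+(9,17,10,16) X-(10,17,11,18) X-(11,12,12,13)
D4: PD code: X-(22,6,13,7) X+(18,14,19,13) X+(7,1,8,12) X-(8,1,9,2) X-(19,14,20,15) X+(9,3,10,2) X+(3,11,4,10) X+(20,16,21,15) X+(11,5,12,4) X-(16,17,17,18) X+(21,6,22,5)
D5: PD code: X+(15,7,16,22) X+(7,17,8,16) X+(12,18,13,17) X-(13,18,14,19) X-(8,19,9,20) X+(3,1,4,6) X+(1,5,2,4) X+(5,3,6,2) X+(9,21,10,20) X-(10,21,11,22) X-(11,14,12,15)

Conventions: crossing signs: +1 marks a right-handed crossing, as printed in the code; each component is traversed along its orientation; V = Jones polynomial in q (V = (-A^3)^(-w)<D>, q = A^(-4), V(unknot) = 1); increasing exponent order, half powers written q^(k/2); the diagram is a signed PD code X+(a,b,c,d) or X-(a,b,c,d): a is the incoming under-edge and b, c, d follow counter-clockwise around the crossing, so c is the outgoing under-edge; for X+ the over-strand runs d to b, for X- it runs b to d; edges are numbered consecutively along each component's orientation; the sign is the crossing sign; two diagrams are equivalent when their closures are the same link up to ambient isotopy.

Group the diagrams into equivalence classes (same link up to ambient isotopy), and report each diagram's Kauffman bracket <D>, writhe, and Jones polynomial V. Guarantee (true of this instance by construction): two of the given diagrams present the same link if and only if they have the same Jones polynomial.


grouping into links: {D1, D3, D4, D5} | {D2}
V(D1) = -q^(1/2) - q^(3/2) - q^(5/2) + q^(9/2)  (w +5, c 9, <D> = -A^-3 + A^5 + A^9 + A^13)
V(D2) = -q^(3/2) - 2q^(7/2) + q^(9/2) - q^(11/2) + q^(13/2)  (w +7, c 9, <D> = -A^-5 + A^-1 - A^3 + 2A^7 + A^15)
D3 (bracket -A^-9 + A^-1 + A^3 + A^7; 9 crossings at w = +3): V = -q^(1/2) - q^(3/2) - q^(5/2) + q^(9/2)
D4 (bracket -A^-9 + A^-1 + A^3 + A^7; 11 crossings at w = +3): V = -q^(1/2) - q^(3/2) - q^(5/2) + q^(9/2)
V(D5) = -q^(1/2) - q^(3/2) - q^(5/2) + q^(9/2)  [11 crossings, <D> = -A^-9 + A^-1 + A^3 + A^7, w = +3]
key observation: 2 values of V(q) split the 5 diagrams


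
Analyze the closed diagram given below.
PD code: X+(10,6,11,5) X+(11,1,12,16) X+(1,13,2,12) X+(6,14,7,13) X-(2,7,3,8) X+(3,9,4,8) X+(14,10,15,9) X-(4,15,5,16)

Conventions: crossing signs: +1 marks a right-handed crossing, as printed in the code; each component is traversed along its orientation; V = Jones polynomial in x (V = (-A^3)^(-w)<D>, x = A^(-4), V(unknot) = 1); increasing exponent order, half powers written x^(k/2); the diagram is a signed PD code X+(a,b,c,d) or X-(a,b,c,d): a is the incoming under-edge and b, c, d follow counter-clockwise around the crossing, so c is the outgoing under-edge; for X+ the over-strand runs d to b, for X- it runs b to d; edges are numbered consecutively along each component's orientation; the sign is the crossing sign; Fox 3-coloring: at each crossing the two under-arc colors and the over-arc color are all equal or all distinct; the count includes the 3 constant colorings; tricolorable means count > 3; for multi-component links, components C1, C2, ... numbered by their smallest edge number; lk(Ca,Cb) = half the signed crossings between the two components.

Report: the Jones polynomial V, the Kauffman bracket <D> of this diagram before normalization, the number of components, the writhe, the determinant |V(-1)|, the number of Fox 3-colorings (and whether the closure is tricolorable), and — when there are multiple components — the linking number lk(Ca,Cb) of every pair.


V(x) = x - x^2 + 2x^3 - x^4 + x^5 - x^6
bracket: -A^-12 + A^-8 - A^-4 + 2 - A^4 + A^8, w = +4
1 component, writhe +4, over 8 crossings
det 7, colorings 3 of 3^8 — not tricolorable
observation: w = +4 (over 8 crossings) is diagram-only; (-A^3)^(-4) removes it from V


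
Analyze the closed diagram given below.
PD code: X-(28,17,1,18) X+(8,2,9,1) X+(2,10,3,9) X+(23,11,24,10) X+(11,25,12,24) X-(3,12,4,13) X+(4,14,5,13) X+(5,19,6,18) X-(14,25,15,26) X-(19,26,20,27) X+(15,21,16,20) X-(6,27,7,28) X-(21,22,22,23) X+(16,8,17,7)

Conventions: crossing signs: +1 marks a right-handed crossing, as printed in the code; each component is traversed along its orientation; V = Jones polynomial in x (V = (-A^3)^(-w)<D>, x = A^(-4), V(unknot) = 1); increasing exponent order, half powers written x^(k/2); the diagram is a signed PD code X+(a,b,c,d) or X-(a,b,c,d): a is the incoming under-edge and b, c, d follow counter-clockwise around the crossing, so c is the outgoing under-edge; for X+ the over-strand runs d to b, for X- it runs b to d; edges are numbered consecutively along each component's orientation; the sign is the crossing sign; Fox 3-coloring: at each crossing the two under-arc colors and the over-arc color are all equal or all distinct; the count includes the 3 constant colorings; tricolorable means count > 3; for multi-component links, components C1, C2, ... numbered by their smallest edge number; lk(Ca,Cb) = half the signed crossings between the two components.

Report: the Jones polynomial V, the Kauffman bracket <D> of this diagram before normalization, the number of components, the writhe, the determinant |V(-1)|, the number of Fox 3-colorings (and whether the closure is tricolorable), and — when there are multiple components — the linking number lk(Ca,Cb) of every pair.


Jones polynomial: V(x) = x^-1 - 2 + 3x - 3x^2 + 4x^3 - 3x^4 + 2x^5 - x^6
<D> = -A^-18 + 2A^-14 - 3A^-10 + 4A^-6 - 3A^-2 + 3A^2 - 2A^6 + A^10; writhe +2
components 1, writhe +2 (14 crossings)
3-colorings: 3 of 3^14, det 19 — not tricolorable
note: V spans 7 powers of x: at least 7 crossings in any diagram


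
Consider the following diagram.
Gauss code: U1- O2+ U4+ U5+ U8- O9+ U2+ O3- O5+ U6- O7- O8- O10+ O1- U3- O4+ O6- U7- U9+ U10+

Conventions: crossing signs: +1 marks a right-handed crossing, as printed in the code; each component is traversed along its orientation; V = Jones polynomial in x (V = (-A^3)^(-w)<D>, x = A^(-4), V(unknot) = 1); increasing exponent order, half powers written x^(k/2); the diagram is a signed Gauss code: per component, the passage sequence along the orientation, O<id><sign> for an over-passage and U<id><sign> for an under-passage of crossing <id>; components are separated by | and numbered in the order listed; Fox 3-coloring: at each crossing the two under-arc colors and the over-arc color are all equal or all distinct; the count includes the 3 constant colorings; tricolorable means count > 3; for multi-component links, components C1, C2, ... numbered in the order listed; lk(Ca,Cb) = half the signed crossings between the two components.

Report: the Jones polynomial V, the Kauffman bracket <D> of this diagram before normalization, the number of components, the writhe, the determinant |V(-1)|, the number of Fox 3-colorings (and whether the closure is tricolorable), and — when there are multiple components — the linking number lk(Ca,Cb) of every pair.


V(x) = -x^-3 + x^-2 - x^-1 + 3 - x + x^2 - x^3
bracket: -A^-12 + A^-8 - A^-4 + 3 - A^4 + A^8 - A^12, w = 0
1 component, writhe 0, over 10 crossings
det 9, colorings 27 of 3^10 — tricolorable
observation: w = 0 (over 10 crossings) is diagram-only; (-A^3)^(0) removes it from V


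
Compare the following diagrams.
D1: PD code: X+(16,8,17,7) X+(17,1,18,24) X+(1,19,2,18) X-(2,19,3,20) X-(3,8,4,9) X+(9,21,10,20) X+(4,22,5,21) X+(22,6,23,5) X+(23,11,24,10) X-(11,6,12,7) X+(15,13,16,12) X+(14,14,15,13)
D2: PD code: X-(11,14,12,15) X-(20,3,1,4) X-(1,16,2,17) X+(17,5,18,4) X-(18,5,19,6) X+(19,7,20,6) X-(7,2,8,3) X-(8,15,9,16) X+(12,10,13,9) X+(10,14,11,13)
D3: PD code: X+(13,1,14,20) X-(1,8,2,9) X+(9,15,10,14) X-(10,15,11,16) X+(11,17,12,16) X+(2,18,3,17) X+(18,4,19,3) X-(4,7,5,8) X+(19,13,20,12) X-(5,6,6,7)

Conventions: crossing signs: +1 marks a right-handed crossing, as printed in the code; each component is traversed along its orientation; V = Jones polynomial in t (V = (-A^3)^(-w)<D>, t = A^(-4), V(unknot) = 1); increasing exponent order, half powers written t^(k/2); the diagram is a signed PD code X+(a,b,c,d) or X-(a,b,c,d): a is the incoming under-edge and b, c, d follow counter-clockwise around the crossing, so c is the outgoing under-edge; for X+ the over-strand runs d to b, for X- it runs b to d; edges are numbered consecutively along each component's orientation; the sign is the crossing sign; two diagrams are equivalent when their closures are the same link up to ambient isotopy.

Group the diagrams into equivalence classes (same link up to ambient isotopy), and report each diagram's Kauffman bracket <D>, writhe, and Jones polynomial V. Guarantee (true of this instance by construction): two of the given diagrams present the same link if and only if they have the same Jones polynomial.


classes: {D1, D3} | {D2}
V(D1) = t - t^2 + 2t^3 - t^4 + t^5 - t^6  [12 crossings, <D> = -A^-6 + A^-2 - A^2 + 2A^6 - A^10 + A^14, w = +6]
D2 (bracket A^-6; 10 crossings at w = -2): V = 1
V(D3) = t - t^2 + 2t^3 - t^4 + t^5 - t^6  [10 crossings, <D> = -A^-18 + A^-14 - A^-10 + 2A^-6 - A^-2 + A^2, w = +2]
note: 2 values of V(t) split the 3 diagrams


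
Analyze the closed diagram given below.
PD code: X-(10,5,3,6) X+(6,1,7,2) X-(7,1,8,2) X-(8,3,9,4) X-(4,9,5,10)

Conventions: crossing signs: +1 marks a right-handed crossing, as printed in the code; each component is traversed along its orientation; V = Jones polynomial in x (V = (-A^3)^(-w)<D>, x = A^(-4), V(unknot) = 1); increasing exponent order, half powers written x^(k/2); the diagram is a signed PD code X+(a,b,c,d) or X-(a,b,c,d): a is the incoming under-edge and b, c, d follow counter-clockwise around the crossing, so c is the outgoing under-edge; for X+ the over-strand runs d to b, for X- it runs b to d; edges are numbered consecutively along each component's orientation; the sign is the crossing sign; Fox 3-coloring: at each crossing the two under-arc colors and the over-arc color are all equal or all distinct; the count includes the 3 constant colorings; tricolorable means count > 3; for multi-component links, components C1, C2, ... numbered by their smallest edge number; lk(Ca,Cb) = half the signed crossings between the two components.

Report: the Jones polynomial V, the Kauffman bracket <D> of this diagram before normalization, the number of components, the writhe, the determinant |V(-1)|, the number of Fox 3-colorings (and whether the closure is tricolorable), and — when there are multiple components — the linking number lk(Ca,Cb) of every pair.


V = x^(-9/2) - x^(-5/2) - x^(-3/2) - x^(-1/2)
<D> = A^-7 + A^-3 + A - A^9 (w = -3)
2 components over 5 crossings, w = -3
lk(C1,C2): 0
27 Fox colorings among 3^6, |V(-1)| = 0: tricolorable
why: every pair of the 2 components has lk = 0


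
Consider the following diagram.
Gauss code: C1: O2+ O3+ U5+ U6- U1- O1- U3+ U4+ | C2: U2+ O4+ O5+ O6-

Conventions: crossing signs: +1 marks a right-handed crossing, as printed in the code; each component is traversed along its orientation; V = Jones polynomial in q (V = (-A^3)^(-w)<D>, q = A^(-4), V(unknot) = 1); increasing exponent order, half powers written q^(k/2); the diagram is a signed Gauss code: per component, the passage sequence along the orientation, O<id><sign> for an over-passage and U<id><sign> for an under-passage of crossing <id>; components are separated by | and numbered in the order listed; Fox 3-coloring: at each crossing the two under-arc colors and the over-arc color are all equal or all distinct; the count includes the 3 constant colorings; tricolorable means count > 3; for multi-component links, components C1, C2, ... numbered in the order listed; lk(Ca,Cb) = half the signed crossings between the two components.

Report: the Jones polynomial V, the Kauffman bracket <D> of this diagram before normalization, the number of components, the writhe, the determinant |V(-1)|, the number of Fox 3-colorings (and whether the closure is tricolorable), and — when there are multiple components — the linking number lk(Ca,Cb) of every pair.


Jones polynomial: V(q) = -q^(1/2) - q^(5/2)
<D> = -A^-4 - A^4; writhe +2
components 2, writhe +2 (6 crossings)
linking number lk(C1,C2) = +1
3-colorings: 3 of 3^6, det 2 — not tricolorable
note: w = +2 shifts under R1 moves; the (-A^3)^(-2) factor cancels that in V


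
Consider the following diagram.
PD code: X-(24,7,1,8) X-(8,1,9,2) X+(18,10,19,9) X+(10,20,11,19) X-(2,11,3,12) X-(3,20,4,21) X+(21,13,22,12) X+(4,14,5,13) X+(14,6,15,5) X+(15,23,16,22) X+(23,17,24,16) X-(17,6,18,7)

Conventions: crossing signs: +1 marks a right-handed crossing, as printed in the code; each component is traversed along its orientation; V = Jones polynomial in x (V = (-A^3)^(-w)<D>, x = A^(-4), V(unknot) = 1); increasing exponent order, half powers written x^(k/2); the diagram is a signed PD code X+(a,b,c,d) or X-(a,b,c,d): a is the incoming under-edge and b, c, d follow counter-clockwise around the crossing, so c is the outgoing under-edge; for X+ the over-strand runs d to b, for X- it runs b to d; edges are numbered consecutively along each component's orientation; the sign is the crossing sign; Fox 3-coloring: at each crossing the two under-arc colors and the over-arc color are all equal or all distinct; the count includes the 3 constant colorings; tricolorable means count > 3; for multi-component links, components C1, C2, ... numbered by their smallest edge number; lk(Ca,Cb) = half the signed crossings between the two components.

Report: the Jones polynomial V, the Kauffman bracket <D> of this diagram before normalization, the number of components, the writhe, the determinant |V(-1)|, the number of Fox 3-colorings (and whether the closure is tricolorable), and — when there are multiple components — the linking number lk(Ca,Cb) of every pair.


V = -x^-2 + 2x^-1 - 3 + 5x - 4x^2 + 5x^3 - 4x^4 + 2x^5 - x^6
<D> = -A^-18 + 2A^-14 - 4A^-10 + 5A^-6 - 4A^-2 + 5A^2 - 3A^6 + 2A^10 - A^14 (w = +2)
1 component over 12 crossings, w = +2
9 Fox colorings among 3^12, |V(-1)| = 27: tricolorable
why: |V(-1)| = 27: so tricolorable, since 3 divides 27


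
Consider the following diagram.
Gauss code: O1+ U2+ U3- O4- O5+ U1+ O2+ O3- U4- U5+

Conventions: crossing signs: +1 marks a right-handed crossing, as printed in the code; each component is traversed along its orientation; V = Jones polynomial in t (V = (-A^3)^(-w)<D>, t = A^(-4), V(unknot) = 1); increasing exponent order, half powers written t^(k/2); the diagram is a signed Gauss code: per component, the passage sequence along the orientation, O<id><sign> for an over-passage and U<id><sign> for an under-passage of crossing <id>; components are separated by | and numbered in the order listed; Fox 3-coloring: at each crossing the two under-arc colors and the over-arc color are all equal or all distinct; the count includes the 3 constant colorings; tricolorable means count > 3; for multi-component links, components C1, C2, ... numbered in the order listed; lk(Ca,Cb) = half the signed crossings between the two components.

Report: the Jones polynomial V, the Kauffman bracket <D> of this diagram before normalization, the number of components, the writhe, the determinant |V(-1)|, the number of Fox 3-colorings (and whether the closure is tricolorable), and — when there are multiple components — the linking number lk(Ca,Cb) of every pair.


V = 1
<D> = -A^3 (w = +1)
1 component over 5 crossings, w = +1
3 Fox colorings among 3^5, |V(-1)| = 1: not tricolorable
why: |V(-1)| = 1: so not tricolorable, since 3 does not divide 1


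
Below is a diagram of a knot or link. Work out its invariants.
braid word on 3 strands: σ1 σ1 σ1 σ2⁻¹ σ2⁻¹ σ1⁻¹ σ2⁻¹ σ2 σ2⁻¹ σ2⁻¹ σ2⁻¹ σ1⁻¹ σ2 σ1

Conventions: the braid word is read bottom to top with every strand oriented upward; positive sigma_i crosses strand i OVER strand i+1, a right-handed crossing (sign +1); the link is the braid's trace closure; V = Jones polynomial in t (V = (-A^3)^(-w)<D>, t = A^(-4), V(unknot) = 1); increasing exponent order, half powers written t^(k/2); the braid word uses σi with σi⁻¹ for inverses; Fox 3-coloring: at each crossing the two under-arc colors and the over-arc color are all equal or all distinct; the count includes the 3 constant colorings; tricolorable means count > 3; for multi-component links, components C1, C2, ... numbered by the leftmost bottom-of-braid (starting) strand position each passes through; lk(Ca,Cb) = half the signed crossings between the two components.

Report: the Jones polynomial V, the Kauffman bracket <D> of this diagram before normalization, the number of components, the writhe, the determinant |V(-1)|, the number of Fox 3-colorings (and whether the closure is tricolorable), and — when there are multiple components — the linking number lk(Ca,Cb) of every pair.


Jones polynomial: V(t) = -t^-5 + t^-4 - t^-3 + 2t^-2 - t^-1 + 2 - t
<D> = -A^-10 + 2A^-6 - A^-2 + 2A^2 - A^6 + A^10 - A^14; writhe -2
components 1, writhe -2 (14 crossings)
3-colorings: 9 of 3^14, det 9 — tricolorable
note: the span of V is 6, forcing >= 6 crossings in any diagram
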